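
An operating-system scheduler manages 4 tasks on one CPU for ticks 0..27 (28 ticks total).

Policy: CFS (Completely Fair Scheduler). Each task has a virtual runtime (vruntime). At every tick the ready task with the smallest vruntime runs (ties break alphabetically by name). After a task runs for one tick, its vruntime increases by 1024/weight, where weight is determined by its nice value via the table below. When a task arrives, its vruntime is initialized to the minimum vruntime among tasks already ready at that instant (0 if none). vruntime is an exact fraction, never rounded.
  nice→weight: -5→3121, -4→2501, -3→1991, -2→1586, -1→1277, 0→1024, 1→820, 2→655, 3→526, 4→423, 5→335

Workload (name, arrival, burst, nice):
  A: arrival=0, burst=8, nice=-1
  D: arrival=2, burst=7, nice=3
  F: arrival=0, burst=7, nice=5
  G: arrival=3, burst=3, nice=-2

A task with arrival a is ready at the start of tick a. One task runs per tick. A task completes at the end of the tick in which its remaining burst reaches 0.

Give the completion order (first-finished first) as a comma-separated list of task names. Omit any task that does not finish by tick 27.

t=0: vr[A=0 F=0] → run A
t=1: vr[A=1024/1277 F=0] → run F
t=2: vr[A=1024/1277 D=1024/1277 F=1024/335] → run A
t=3: vr[A=2048/1277 D=1024/1277 F=1024/335 G=1024/1277] → run D
t=4: vr[A=2048/1277 D=923136/335851 F=1024/335 G=1024/1277] → run G
t=5: vr[A=2048/1277 D=923136/335851 F=1024/335 G=1465856/1012661] → run G
t=6: vr[A=2048/1277 D=923136/335851 F=1024/335 G=2119680/1012661] → run A
t=7: vr[A=3072/1277 D=923136/335851 F=1024/335 G=2119680/1012661] → run G
t=8: vr[A=3072/1277 D=923136/335851 F=1024/335] → run A
t=9: vr[A=4096/1277 D=923136/335851 F=1024/335] → run D
t=10: vr[A=4096/1277 D=1576960/335851 F=1024/335] → run F
t=11: vr[A=4096/1277 D=1576960/335851 F=2048/335] → run A
t=12: vr[A=5120/1277 D=1576960/335851 F=2048/335] → run A
t=13: vr[A=6144/1277 D=1576960/335851 F=2048/335] → run D
t=14: vr[A=6144/1277 D=2230784/335851 F=2048/335] → run A
t=15: vr[A=7168/1277 D=2230784/335851 F=2048/335] → run A
t=16: vr[D=2230784/335851 F=2048/335] → run F
t=17: vr[D=2230784/335851 F=3072/335] → run D
t=18: vr[D=2884608/335851 F=3072/335] → run D
t=19: vr[D=3538432/335851 F=3072/335] → run F
t=20: vr[D=3538432/335851 F=4096/335] → run D
t=21: vr[D=4192256/335851 F=4096/335] → run F
t=22: vr[D=4192256/335851 F=1024/67] → run D
t=23: vr[F=1024/67] → run F
t=24: vr[F=6144/335] → run F
t=25: (idle)
t=26: (idle)
t=27: (idle)

completion order = G, A, D, F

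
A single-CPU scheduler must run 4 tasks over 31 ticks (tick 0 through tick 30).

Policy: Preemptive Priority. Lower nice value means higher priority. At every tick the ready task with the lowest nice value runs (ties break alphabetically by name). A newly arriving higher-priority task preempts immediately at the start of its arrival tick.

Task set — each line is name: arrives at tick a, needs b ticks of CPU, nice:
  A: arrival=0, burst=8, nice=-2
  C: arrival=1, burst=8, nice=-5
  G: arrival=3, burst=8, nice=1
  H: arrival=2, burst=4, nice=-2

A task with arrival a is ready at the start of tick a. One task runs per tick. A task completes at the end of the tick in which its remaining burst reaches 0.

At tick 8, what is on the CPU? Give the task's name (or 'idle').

running at tick 8 = C

t=0: ready={A} → run A
t=1: ready={A,C} → run C
t=2: ready={A,C,H} → run C
t=3: ready={A,C,G,H} → run C
t=4: ready={A,C,G,H} → run C
t=5: ready={A,C,G,H} → run C
t=6: ready={A,C,G,H} → run C
t=7: ready={A,C,G,H} → run C
t=8: ready={A,C,G,H} → run C
t=9: ready={A,G,H} → run A
t=10: ready={A,G,H} → run A
t=11: ready={A,G,H} → run A
t=12: ready={A,G,H} → run A
t=13: ready={A,G,H} → run A
t=14: ready={A,G,H} → run A
t=15: ready={A,G,H} → run A
t=16: ready={G,H} → run H
t=17: ready={G,H} → run H
t=18: ready={G,H} → run H
t=19: ready={G,H} → run H
t=20: ready={G} → run G
t=21: ready={G} → run G
t=22: ready={G} → run G
t=23: ready={G} → run G
t=24: ready={G} → run G
t=25: ready={G} → run G
t=26: ready={G} → run G
t=27: ready={G} → run G
t=28: (idle)
t=29: (idle)
t=30: (idle)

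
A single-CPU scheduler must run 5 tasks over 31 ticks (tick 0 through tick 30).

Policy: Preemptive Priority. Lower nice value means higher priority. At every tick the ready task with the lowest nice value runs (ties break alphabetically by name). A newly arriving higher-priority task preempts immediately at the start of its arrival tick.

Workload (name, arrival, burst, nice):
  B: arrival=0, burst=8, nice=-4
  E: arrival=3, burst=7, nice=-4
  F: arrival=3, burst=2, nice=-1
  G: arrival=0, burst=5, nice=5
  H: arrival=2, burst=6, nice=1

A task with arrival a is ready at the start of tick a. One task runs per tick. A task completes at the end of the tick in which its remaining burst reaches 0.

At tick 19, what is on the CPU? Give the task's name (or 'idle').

running at tick 19 = H

t=0: ready={B,G} → run B
t=1: ready={B,G} → run B
t=2: ready={B,G,H} → run B
t=3: ready={B,E,F,G,H} → run B
t=4: ready={B,E,F,G,H} → run B
t=5: ready={B,E,F,G,H} → run B
t=6: ready={B,E,F,G,H} → run B
t=7: ready={B,E,F,G,H} → run B
t=8: ready={E,F,G,H} → run E
t=9: ready={E,F,G,H} → run E
t=10: ready={E,F,G,H} → run E
t=11: ready={E,F,G,H} → run E
t=12: ready={E,F,G,H} → run E
t=13: ready={E,F,G,H} → run E
t=14: ready={E,F,G,H} → run E
t=15: ready={F,G,H} → run F
t=16: ready={F,G,H} → run F
t=17: ready={G,H} → run H
t=18: ready={G,H} → run H
t=19: ready={G,H} → run H
t=20: ready={G,H} → run H
t=21: ready={G,H} → run H
t=22: ready={G,H} → run H
t=23: ready={G} → run G
t=24: ready={G} → run G
t=25: ready={G} → run G
t=26: ready={G} → run G
t=27: ready={G} → run G
t=28: (idle)
t=29: (idle)
t=30: (idle)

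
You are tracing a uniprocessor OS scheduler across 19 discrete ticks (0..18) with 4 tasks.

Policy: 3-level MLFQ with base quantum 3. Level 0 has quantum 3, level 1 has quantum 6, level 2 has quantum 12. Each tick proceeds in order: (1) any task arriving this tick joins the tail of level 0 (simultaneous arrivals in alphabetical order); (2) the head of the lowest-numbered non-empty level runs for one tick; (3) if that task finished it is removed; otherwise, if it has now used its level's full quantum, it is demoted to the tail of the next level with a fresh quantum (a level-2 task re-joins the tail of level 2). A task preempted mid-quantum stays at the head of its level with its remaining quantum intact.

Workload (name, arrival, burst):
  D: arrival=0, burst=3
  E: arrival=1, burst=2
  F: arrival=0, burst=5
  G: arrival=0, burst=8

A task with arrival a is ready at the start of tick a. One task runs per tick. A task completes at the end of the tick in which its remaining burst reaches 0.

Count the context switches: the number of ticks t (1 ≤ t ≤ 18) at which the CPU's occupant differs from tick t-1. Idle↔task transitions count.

t=0: L0/L1/L2 = DFG/-/- → run D
t=1: L0/L1/L2 = DFGE/-/- → run D
t=2: L0/L1/L2 = DFGE/-/- → run D
t=3: L0/L1/L2 = FGE/-/- → run F
t=4: L0/L1/L2 = FGE/-/- → run F
t=5: L0/L1/L2 = FGE/-/- → run F
t=6: L0/L1/L2 = GE/F/- → run G
t=7: L0/L1/L2 = GE/F/- → run G
t=8: L0/L1/L2 = GE/F/- → run G
t=9: L0/L1/L2 = E/FG/- → run E
t=10: L0/L1/L2 = E/FG/- → run E
t=11: L0/L1/L2 = -/FG/- → run F
t=12: L0/L1/L2 = -/FG/- → run F
t=13: L0/L1/L2 = -/G/- → run G
t=14: L0/L1/L2 = -/G/- → run G
t=15: L0/L1/L2 = -/G/- → run G
t=16: L0/L1/L2 = -/G/- → run G
t=17: L0/L1/L2 = -/G/- → run G
t=18: (idle)

context switches = 6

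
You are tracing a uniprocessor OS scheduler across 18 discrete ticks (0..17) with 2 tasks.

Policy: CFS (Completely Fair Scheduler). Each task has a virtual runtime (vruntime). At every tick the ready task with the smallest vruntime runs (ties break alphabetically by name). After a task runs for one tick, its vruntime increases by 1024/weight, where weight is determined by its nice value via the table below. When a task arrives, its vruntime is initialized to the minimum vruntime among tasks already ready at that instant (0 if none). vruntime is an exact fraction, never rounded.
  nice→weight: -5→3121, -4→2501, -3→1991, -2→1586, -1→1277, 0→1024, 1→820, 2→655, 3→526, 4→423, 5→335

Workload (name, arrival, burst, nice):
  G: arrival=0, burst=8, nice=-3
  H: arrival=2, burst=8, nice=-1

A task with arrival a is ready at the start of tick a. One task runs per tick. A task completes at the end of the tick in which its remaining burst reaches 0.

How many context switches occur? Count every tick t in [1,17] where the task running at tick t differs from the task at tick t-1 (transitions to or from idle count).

t=0: vr[G=0] → run G
t=1: vr[G=1024/1991] → run G
t=2: vr[G=2048/1991 H=2048/1991] → run G
t=3: vr[G=3072/1991 H=2048/1991] → run H
t=4: vr[G=3072/1991 H=4654080/2542507] → run G
t=5: vr[G=4096/1991 H=4654080/2542507] → run H
t=6: vr[G=4096/1991 H=6692864/2542507] → run G
t=7: vr[G=5120/1991 H=6692864/2542507] → run G
t=8: vr[G=6144/1991 H=6692864/2542507] → run H
t=9: vr[G=6144/1991 H=8731648/2542507] → run G
t=10: vr[G=7168/1991 H=8731648/2542507] → run H
t=11: vr[G=7168/1991 H=10770432/2542507] → run G
t=12: vr[H=10770432/2542507] → run H
t=13: vr[H=12809216/2542507] → run H
t=14: vr[H=14848000/2542507] → run H
t=15: vr[H=16886784/2542507] → run H
t=16: (idle)
t=17: (idle)

context switches = 10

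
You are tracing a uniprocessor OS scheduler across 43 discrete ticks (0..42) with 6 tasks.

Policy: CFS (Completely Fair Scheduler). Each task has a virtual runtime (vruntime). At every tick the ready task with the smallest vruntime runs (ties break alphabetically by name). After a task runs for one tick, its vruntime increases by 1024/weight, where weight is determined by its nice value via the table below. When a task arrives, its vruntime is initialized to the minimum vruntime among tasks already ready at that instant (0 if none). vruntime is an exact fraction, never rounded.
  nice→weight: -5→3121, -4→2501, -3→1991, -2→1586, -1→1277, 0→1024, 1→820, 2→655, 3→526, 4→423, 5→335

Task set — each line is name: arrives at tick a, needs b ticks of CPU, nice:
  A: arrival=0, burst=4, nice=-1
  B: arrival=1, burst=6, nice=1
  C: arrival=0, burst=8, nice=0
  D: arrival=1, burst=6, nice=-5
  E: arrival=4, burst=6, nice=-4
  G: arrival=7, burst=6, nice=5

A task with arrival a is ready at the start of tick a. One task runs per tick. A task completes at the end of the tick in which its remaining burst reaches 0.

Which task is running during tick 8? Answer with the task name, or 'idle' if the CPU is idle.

t=0: vr[A=0 C=0] → run A
t=1: vr[A=1024/1277 B=0 C=0 D=0] → run B
t=2: vr[A=1024/1277 B=256/205 C=0 D=0] → run C
t=3: vr[A=1024/1277 B=256/205 C=1 D=0] → run D
t=4: vr[A=1024/1277 B=256/205 C=1 D=1024/3121 E=1024/3121] → run D
t=5: vr[A=1024/1277 B=256/205 C=1 D=2048/3121 E=1024/3121] → run E
t=6: vr[A=1024/1277 B=256/205 C=1 D=2048/3121 E=5756928/7805621] → run D
t=7: vr[A=1024/1277 B=256/205 C=1 D=3072/3121 E=5756928/7805621 G=5756928/7805621] → run E
t=8: vr[A=1024/1277 B=256/205 C=1 D=3072/3121 E=8952832/7805621 G=5756928/7805621] → run G
t=9: vr[A=1024/1277 B=256/205 C=1 D=3072/3121 E=8952832/7805621 G=9921526784/2614883035] → run A
t=10: vr[A=2048/1277 B=256/205 C=1 D=3072/3121 E=8952832/7805621 G=9921526784/2614883035] → run D
t=11: vr[A=2048/1277 B=256/205 C=1 D=4096/3121 E=8952832/7805621 G=9921526784/2614883035] → run C
t=12: vr[A=2048/1277 B=256/205 C=2 D=4096/3121 E=8952832/7805621 G=9921526784/2614883035] → run E
t=13: vr[A=2048/1277 B=256/205 C=2 D=4096/3121 E=12148736/7805621 G=9921526784/2614883035] → run B
t=14: vr[A=2048/1277 B=512/205 C=2 D=4096/3121 E=12148736/7805621 G=9921526784/2614883035] → run D
t=15: vr[A=2048/1277 B=512/205 C=2 D=5120/3121 E=12148736/7805621 G=9921526784/2614883035] → run E
t=16: vr[A=2048/1277 B=512/205 C=2 D=5120/3121 E=15344640/7805621 G=9921526784/2614883035] → run A
t=17: vr[A=3072/1277 B=512/205 C=2 D=5120/3121 E=15344640/7805621 G=9921526784/2614883035] → run D
t=18: vr[A=3072/1277 B=512/205 C=2 E=15344640/7805621 G=9921526784/2614883035] → run E
t=19: vr[A=3072/1277 B=512/205 C=2 E=18540544/7805621 G=9921526784/2614883035] → run C
t=20: vr[A=3072/1277 B=512/205 C=3 E=18540544/7805621 G=9921526784/2614883035] → run E
t=21: vr[A=3072/1277 B=512/205 C=3 G=9921526784/2614883035] → run A
t=22: vr[B=512/205 C=3 G=9921526784/2614883035] → run B
t=23: vr[B=768/205 C=3 G=9921526784/2614883035] → run C
t=24: vr[B=768/205 C=4 G=9921526784/2614883035] → run B
t=25: vr[B=1024/205 C=4 G=9921526784/2614883035] → run G
t=26: vr[B=1024/205 C=4 G=17914482688/2614883035] → run C
t=27: vr[B=1024/205 C=5 G=17914482688/2614883035] → run B
t=28: vr[B=256/41 C=5 G=17914482688/2614883035] → run C
t=29: vr[B=256/41 C=6 G=17914482688/2614883035] → run C
t=30: vr[B=256/41 C=7 G=17914482688/2614883035] → run B
t=31: vr[C=7 G=17914482688/2614883035] → run G
t=32: vr[C=7 G=25907438592/2614883035] → run C
t=33: vr[G=25907438592/2614883035] → run G
t=34: vr[G=33900394496/2614883035] → run G
t=35: vr[G=8378670080/522976607] → run G
t=36: (idle)
t=37: (idle)
t=38: (idle)
t=39: (idle)
t=40: (idle)
t=41: (idle)
t=42: (idle)

running at tick 8 = G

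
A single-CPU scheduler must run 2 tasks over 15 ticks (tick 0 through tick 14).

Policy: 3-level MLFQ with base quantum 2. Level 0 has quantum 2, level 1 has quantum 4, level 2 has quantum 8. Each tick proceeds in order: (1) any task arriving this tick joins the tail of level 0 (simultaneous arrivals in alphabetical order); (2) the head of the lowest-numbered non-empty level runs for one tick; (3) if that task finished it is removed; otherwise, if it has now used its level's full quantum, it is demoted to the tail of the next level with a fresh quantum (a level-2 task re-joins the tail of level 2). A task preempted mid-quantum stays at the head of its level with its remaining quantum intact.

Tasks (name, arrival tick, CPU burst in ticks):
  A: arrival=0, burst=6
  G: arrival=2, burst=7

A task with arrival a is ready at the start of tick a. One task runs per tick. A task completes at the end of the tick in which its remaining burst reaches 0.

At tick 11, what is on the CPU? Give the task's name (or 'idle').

running at tick 11 = G

t=0: L0/L1/L2 = A/-/- → run A
t=1: L0/L1/L2 = A/-/- → run A
t=2: L0/L1/L2 = G/A/- → run G
t=3: L0/L1/L2 = G/A/- → run G
t=4: L0/L1/L2 = -/AG/- → run A
t=5: L0/L1/L2 = -/AG/- → run A
t=6: L0/L1/L2 = -/AG/- → run A
t=7: L0/L1/L2 = -/AG/- → run A
t=8: L0/L1/L2 = -/G/- → run G
t=9: L0/L1/L2 = -/G/- → run G
t=10: L0/L1/L2 = -/G/- → run G
t=11: L0/L1/L2 = -/G/- → run G
t=12: L0/L1/L2 = -/-/G → run G
t=13: (idle)
t=14: (idle)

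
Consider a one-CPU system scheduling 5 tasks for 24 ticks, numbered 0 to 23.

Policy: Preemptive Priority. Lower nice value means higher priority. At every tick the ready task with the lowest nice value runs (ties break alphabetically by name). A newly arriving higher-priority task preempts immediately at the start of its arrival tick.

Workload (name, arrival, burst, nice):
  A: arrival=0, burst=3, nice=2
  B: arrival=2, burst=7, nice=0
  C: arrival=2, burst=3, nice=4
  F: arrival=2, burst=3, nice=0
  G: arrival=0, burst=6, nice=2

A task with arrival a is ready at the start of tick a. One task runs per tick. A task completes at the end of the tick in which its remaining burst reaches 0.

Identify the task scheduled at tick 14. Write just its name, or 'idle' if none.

running at tick 14 = G

t=0: ready={A,G} → run A
t=1: ready={A,G} → run A
t=2: ready={A,B,C,F,G} → run B
t=3: ready={A,B,C,F,G} → run B
t=4: ready={A,B,C,F,G} → run B
t=5: ready={A,B,C,F,G} → run B
t=6: ready={A,B,C,F,G} → run B
t=7: ready={A,B,C,F,G} → run B
t=8: ready={A,B,C,F,G} → run B
t=9: ready={A,C,F,G} → run F
t=10: ready={A,C,F,G} → run F
t=11: ready={A,C,F,G} → run F
t=12: ready={A,C,G} → run A
t=13: ready={C,G} → run G
t=14: ready={C,G} → run G
t=15: ready={C,G} → run G
t=16: ready={C,G} → run G
t=17: ready={C,G} → run G
t=18: ready={C,G} → run G
t=19: ready={C} → run C
t=20: ready={C} → run C
t=21: ready={C} → run C
t=22: (idle)
t=23: (idle)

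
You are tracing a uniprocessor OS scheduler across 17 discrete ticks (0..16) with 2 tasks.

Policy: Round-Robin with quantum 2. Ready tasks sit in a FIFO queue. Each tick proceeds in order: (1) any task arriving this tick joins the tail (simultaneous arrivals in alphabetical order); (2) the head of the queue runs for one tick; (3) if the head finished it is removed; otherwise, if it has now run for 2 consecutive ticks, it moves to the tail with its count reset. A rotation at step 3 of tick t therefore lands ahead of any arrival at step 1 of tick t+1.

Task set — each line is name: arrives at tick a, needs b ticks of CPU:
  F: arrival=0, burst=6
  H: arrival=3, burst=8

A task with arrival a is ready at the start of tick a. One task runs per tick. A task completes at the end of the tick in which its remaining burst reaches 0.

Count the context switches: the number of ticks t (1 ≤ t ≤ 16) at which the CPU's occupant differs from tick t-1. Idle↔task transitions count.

t=0: queue=[F] q_used=0 → run F
t=1: queue=[F] q_used=1 → run F
t=2: queue=[F] q_used=0 → run F
t=3: queue=[F,H] q_used=1 → run F
t=4: queue=[H,F] q_used=0 → run H
t=5: queue=[H,F] q_used=1 → run H
t=6: queue=[F,H] q_used=0 → run F
t=7: queue=[F,H] q_used=1 → run F
t=8: queue=[H] q_used=0 → run H
t=9: queue=[H] q_used=1 → run H
t=10: queue=[H] q_used=0 → run H
t=11: queue=[H] q_used=1 → run H
t=12: queue=[H] q_used=0 → run H
t=13: queue=[H] q_used=1 → run H
t=14: (idle)
t=15: (idle)
t=16: (idle)

context switches = 4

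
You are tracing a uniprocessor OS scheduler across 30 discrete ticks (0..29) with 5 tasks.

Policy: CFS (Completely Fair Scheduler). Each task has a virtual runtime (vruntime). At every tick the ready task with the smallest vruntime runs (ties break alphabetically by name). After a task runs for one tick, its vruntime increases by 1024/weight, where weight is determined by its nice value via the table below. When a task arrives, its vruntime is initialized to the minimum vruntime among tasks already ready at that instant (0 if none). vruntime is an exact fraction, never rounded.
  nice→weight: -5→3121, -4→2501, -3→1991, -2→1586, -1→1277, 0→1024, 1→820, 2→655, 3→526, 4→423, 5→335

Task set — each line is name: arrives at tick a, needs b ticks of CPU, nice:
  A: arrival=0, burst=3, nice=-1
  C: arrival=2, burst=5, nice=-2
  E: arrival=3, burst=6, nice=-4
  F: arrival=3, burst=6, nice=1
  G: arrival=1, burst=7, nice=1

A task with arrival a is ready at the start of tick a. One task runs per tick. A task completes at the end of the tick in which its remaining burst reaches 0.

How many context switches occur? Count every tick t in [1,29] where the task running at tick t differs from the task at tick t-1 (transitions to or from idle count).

t=0: vr[A=0] → run A
t=1: vr[A=1024/1277 G=1024/1277] → run A
t=2: vr[A=2048/1277 C=1024/1277 G=1024/1277] → run C
t=3: vr[A=2048/1277 C=1465856/1012661 E=1024/1277 F=1024/1277 G=1024/1277] → run E
t=4: vr[A=2048/1277 C=1465856/1012661 E=3868672/3193777 F=1024/1277 G=1024/1277] → run F
t=5: vr[A=2048/1277 C=1465856/1012661 E=3868672/3193777 F=536832/261785 G=1024/1277] → run G
t=6: vr[A=2048/1277 C=1465856/1012661 E=3868672/3193777 F=536832/261785 G=536832/261785] → run E
t=7: vr[A=2048/1277 C=1465856/1012661 E=5176320/3193777 F=536832/261785 G=536832/261785] → run C
t=8: vr[A=2048/1277 C=2119680/1012661 E=5176320/3193777 F=536832/261785 G=536832/261785] → run A
t=9: vr[C=2119680/1012661 E=5176320/3193777 F=536832/261785 G=536832/261785] → run E
t=10: vr[C=2119680/1012661 E=6483968/3193777 F=536832/261785 G=536832/261785] → run E
t=11: vr[C=2119680/1012661 E=7791616/3193777 F=536832/261785 G=536832/261785] → run F
t=12: vr[C=2119680/1012661 E=7791616/3193777 F=863744/261785 G=536832/261785] → run G
t=13: vr[C=2119680/1012661 E=7791616/3193777 F=863744/261785 G=863744/261785] → run C
t=14: vr[C=2773504/1012661 E=7791616/3193777 F=863744/261785 G=863744/261785] → run E
t=15: vr[C=2773504/1012661 E=9099264/3193777 F=863744/261785 G=863744/261785] → run C
t=16: vr[C=3427328/1012661 E=9099264/3193777 F=863744/261785 G=863744/261785] → run E
t=17: vr[C=3427328/1012661 F=863744/261785 G=863744/261785] → run F
t=18: vr[C=3427328/1012661 F=1190656/261785 G=863744/261785] → run G
t=19: vr[C=3427328/1012661 F=1190656/261785 G=1190656/261785] → run C
t=20: vr[F=1190656/261785 G=1190656/261785] → run F
t=21: vr[F=1517568/261785 G=1190656/261785] → run G
t=22: vr[F=1517568/261785 G=1517568/261785] → run F
t=23: vr[F=368896/52357 G=1517568/261785] → run G
t=24: vr[F=368896/52357 G=368896/52357] → run F
t=25: vr[G=368896/52357] → run G
t=26: vr[G=2171392/261785] → run G
t=27: (idle)
t=28: (idle)
t=29: (idle)

context switches = 24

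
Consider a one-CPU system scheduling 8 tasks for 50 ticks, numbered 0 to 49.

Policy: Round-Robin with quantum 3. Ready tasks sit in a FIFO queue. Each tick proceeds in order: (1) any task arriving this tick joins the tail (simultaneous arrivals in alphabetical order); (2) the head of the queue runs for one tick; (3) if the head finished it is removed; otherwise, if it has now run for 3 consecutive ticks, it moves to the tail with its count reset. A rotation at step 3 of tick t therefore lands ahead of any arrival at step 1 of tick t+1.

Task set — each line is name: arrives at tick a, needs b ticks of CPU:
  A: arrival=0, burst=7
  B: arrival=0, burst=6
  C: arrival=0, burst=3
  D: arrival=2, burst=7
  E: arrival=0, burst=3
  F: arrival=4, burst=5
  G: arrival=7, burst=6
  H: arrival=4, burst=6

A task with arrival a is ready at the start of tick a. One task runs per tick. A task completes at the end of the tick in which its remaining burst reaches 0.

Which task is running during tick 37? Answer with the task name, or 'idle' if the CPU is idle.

running at tick 37 = H

t=0: queue=[A,B,C,E] q_used=0 → run A
t=1: queue=[A,B,C,E] q_used=1 → run A
t=2: queue=[A,B,C,E,D] q_used=2 → run A
t=3: queue=[B,C,E,D,A] q_used=0 → run B
t=4: queue=[B,C,E,D,A,F,H] q_used=1 → run B
t=5: queue=[B,C,E,D,A,F,H] q_used=2 → run B
t=6: queue=[C,E,D,A,F,H,B] q_used=0 → run C
t=7: queue=[C,E,D,A,F,H,B,G] q_used=1 → run C
t=8: queue=[C,E,D,A,F,H,B,G] q_used=2 → run C
t=9: queue=[E,D,A,F,H,B,G] q_used=0 → run E
t=10: queue=[E,D,A,F,H,B,G] q_used=1 → run E
t=11: queue=[E,D,A,F,H,B,G] q_used=2 → run E
t=12: queue=[D,A,F,H,B,G] q_used=0 → run D
t=13: queue=[D,A,F,H,B,G] q_used=1 → run D
t=14: queue=[D,A,F,H,B,G] q_used=2 → run D
t=15: queue=[A,F,H,B,G,D] q_used=0 → run A
t=16: queue=[A,F,H,B,G,D] q_used=1 → run A
t=17: queue=[A,F,H,B,G,D] q_used=2 → run A
t=18: queue=[F,H,B,G,D,A] q_used=0 → run F
t=19: queue=[F,H,B,G,D,A] q_used=1 → run F
t=20: queue=[F,H,B,G,D,A] q_used=2 → run F
t=21: queue=[H,B,G,D,A,F] q_used=0 → run H
t=22: queue=[H,B,G,D,A,F] q_used=1 → run H
t=23: queue=[H,B,G,D,A,F] q_used=2 → run H
t=24: queue=[B,G,D,A,F,H] q_used=0 → run B
t=25: queue=[B,G,D,A,F,H] q_used=1 → run B
t=26: queue=[B,G,D,A,F,H] q_used=2 → run B
t=27: queue=[G,D,A,F,H] q_used=0 → run G
t=28: queue=[G,D,A,F,H] q_used=1 → run G
t=29: queue=[G,D,A,F,H] q_used=2 → run G
t=30: queue=[D,A,F,H,G] q_used=0 → run D
t=31: queue=[D,A,F,H,G] q_used=1 → run D
t=32: queue=[D,A,F,H,G] q_used=2 → run D
t=33: queue=[A,F,H,G,D] q_used=0 → run A
t=34: queue=[F,H,G,D] q_used=0 → run F
t=35: queue=[F,H,G,D] q_used=1 → run F
t=36: queue=[H,G,D] q_used=0 → run H
t=37: queue=[H,G,D] q_used=1 → run H
t=38: queue=[H,G,D] q_used=2 → run H
t=39: queue=[G,D] q_used=0 → run G
t=40: queue=[G,D] q_used=1 → run G
t=41: queue=[G,D] q_used=2 → run G
t=42: queue=[D] q_used=0 → run D
t=43: (idle)
t=44: (idle)
t=45: (idle)
t=46: (idle)
t=47: (idle)
t=48: (idle)
t=49: (idle)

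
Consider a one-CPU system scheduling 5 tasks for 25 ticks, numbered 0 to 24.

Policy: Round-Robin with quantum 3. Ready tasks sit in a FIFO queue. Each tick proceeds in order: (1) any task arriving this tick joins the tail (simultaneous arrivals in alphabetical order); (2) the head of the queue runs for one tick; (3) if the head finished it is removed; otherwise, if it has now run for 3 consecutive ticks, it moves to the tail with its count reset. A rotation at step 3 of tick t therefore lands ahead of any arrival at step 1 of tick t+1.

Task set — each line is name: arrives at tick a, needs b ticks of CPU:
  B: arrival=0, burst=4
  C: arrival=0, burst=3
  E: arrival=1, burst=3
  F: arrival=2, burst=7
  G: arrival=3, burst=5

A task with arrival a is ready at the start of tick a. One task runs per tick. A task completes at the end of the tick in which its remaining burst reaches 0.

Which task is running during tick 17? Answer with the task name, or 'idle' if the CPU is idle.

running at tick 17 = F

t=0: queue=[B,C] q_used=0 → run B
t=1: queue=[B,C,E] q_used=1 → run B
t=2: queue=[B,C,E,F] q_used=2 → run B
t=3: queue=[C,E,F,B,G] q_used=0 → run C
t=4: queue=[C,E,F,B,G] q_used=1 → run C
t=5: queue=[C,E,F,B,G] q_used=2 → run C
t=6: queue=[E,F,B,G] q_used=0 → run E
t=7: queue=[E,F,B,G] q_used=1 → run E
t=8: queue=[E,F,B,G] q_used=2 → run E
t=9: queue=[F,B,G] q_used=0 → run F
t=10: queue=[F,B,G] q_used=1 → run F
t=11: queue=[F,B,G] q_used=2 → run F
t=12: queue=[B,G,F] q_used=0 → run B
t=13: queue=[G,F] q_used=0 → run G
t=14: queue=[G,F] q_used=1 → run G
t=15: queue=[G,F] q_used=2 → run G
t=16: queue=[F,G] q_used=0 → run F
t=17: queue=[F,G] q_used=1 → run F
t=18: queue=[F,G] q_used=2 → run F
t=19: queue=[G,F] q_used=0 → run G
t=20: queue=[G,F] q_used=1 → run G
t=21: queue=[F] q_used=0 → run F
t=22: (idle)
t=23: (idle)
t=24: (idle)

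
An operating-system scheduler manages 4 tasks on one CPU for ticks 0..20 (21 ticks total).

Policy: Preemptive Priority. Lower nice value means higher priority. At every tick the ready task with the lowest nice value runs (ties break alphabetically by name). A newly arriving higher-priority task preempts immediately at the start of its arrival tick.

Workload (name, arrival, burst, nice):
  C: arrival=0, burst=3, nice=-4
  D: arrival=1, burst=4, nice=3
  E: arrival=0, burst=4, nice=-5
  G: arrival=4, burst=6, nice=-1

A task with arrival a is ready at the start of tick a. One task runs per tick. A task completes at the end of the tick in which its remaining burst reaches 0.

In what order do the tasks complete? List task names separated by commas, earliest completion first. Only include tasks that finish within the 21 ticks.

completion order = E, C, G, D

t=0: ready={C,E} → run E
t=1: ready={C,D,E} → run E
t=2: ready={C,D,E} → run E
t=3: ready={C,D,E} → run E
t=4: ready={C,D,G} → run C
t=5: ready={C,D,G} → run C
t=6: ready={C,D,G} → run C
t=7: ready={D,G} → run G
t=8: ready={D,G} → run G
t=9: ready={D,G} → run G
t=10: ready={D,G} → run G
t=11: ready={D,G} → run G
t=12: ready={D,G} → run G
t=13: ready={D} → run D
t=14: ready={D} → run D
t=15: ready={D} → run D
t=16: ready={D} → run D
t=17: (idle)
t=18: (idle)
t=19: (idle)
t=20: (idle)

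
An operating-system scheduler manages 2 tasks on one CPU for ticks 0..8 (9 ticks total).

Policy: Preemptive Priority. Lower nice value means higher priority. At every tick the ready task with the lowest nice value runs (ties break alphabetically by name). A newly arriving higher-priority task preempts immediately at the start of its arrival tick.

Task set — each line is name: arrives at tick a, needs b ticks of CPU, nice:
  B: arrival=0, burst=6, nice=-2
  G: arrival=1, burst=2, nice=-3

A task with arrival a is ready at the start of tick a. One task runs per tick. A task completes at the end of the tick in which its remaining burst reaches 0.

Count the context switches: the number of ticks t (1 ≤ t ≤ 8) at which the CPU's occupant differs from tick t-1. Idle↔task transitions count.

context switches = 3

t=0: ready={B} → run B
t=1: ready={B,G} → run G
t=2: ready={B,G} → run G
t=3: ready={B} → run B
t=4: ready={B} → run B
t=5: ready={B} → run B
t=6: ready={B} → run B
t=7: ready={B} → run B
t=8: (idle)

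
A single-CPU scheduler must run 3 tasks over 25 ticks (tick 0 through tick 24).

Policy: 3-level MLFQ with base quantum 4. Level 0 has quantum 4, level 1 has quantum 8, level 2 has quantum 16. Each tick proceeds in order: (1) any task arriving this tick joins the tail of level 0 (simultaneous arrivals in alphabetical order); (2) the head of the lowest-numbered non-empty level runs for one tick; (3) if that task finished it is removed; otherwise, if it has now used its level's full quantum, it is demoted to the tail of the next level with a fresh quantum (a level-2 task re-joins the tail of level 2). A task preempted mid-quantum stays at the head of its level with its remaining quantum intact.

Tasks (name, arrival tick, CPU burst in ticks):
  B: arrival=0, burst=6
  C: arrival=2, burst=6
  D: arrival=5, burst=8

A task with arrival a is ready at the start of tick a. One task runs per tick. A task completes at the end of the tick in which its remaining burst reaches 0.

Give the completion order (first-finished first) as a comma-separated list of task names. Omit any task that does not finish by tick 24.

t=0: L0/L1/L2 = B/-/- → run B
t=1: L0/L1/L2 = B/-/- → run B
t=2: L0/L1/L2 = BC/-/- → run B
t=3: L0/L1/L2 = BC/-/- → run B
t=4: L0/L1/L2 = C/B/- → run C
t=5: L0/L1/L2 = CD/B/- → run C
t=6: L0/L1/L2 = CD/B/- → run C
t=7: L0/L1/L2 = CD/B/- → run C
t=8: L0/L1/L2 = D/BC/- → run D
t=9: L0/L1/L2 = D/BC/- → run D
t=10: L0/L1/L2 = D/BC/- → run D
t=11: L0/L1/L2 = D/BC/- → run D
t=12: L0/L1/L2 = -/BCD/- → run B
t=13: L0/L1/L2 = -/BCD/- → run B
t=14: L0/L1/L2 = -/CD/- → run C
t=15: L0/L1/L2 = -/CD/- → run C
t=16: L0/L1/L2 = -/D/- → run D
t=17: L0/L1/L2 = -/D/- → run D
t=18: L0/L1/L2 = -/D/- → run D
t=19: L0/L1/L2 = -/D/- → run D
t=20: (idle)
t=21: (idle)
t=22: (idle)
t=23: (idle)
t=24: (idle)

completion order = B, C, D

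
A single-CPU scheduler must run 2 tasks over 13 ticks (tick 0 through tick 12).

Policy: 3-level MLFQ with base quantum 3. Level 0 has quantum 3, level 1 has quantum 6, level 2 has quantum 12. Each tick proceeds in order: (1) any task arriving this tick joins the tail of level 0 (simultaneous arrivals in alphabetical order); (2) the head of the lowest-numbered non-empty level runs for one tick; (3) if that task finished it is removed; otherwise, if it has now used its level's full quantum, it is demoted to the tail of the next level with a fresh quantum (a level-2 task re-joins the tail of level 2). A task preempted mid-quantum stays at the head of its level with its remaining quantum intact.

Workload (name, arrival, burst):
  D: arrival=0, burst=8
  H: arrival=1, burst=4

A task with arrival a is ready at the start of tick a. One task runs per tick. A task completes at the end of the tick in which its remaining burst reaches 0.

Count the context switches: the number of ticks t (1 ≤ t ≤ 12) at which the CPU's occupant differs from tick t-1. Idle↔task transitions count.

context switches = 4

t=0: L0/L1/L2 = D/-/- → run D
t=1: L0/L1/L2 = DH/-/- → run D
t=2: L0/L1/L2 = DH/-/- → run D
t=3: L0/L1/L2 = H/D/- → run H
t=4: L0/L1/L2 = H/D/- → run H
t=5: L0/L1/L2 = H/D/- → run H
t=6: L0/L1/L2 = -/DH/- → run D
t=7: L0/L1/L2 = -/DH/- → run D
t=8: L0/L1/L2 = -/DH/- → run D
t=9: L0/L1/L2 = -/DH/- → run D
t=10: L0/L1/L2 = -/DH/- → run D
t=11: L0/L1/L2 = -/H/- → run H
t=12: (idle)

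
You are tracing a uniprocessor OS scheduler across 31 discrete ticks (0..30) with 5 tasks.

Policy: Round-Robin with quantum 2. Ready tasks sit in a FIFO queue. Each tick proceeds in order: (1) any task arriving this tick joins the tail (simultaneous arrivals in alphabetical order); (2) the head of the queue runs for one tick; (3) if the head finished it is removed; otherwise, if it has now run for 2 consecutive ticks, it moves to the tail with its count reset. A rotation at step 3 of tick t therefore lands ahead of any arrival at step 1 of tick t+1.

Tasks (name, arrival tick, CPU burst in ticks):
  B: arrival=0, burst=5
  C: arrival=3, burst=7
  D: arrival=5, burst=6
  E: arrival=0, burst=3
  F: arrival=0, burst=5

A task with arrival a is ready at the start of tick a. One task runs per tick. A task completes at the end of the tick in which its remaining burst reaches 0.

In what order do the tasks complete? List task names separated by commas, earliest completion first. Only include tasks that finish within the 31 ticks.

t=0: queue=[B,E,F] q_used=0 → run B
t=1: queue=[B,E,F] q_used=1 → run B
t=2: queue=[E,F,B] q_used=0 → run E
t=3: queue=[E,F,B,C] q_used=1 → run E
t=4: queue=[F,B,C,E] q_used=0 → run F
t=5: queue=[F,B,C,E,D] q_used=1 → run F
t=6: queue=[B,C,E,D,F] q_used=0 → run B
t=7: queue=[B,C,E,D,F] q_used=1 → run B
t=8: queue=[C,E,D,F,B] q_used=0 → run C
t=9: queue=[C,E,D,F,B] q_used=1 → run C
t=10: queue=[E,D,F,B,C] q_used=0 → run E
t=11: queue=[D,F,B,C] q_used=0 → run D
t=12: queue=[D,F,B,C] q_used=1 → run D
t=13: queue=[F,B,C,D] q_used=0 → run F
t=14: queue=[F,B,C,D] q_used=1 → run F
t=15: queue=[B,C,D,F] q_used=0 → run B
t=16: queue=[C,D,F] q_used=0 → run C
t=17: queue=[C,D,F] q_used=1 → run C
t=18: queue=[D,F,C] q_used=0 → run D
t=19: queue=[D,F,C] q_used=1 → run D
t=20: queue=[F,C,D] q_used=0 → run F
t=21: queue=[C,D] q_used=0 → run C
t=22: queue=[C,D] q_used=1 → run C
t=23: queue=[D,C] q_used=0 → run D
t=24: queue=[D,C] q_used=1 → run D
t=25: queue=[C] q_used=0 → run C
t=26: (idle)
t=27: (idle)
t=28: (idle)
t=29: (idle)
t=30: (idle)

completion order = E, B, F, D, C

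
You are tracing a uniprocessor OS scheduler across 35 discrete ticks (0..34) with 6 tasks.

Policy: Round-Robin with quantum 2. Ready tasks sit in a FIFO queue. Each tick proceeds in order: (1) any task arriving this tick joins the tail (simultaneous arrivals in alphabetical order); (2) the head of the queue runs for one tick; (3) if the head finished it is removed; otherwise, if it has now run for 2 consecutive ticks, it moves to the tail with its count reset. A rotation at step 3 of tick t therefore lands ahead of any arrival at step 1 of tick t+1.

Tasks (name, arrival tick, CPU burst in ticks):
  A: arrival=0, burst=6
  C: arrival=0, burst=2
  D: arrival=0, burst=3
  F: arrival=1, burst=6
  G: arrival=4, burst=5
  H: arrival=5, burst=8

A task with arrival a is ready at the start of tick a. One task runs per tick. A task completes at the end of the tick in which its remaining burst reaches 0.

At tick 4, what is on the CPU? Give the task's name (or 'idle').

t=0: queue=[A,C,D] q_used=0 → run A
t=1: queue=[A,C,D,F] q_used=1 → run A
t=2: queue=[C,D,F,A] q_used=0 → run C
t=3: queue=[C,D,F,A] q_used=1 → run C
t=4: queue=[D,F,A,G] q_used=0 → run D
t=5: queue=[D,F,A,G,H] q_used=1 → run D
t=6: queue=[F,A,G,H,D] q_used=0 → run F
t=7: queue=[F,A,G,H,D] q_used=1 → run F
t=8: queue=[A,G,H,D,F] q_used=0 → run A
t=9: queue=[A,G,H,D,F] q_used=1 → run A
t=10: queue=[G,H,D,F,A] q_used=0 → run G
t=11: queue=[G,H,D,F,A] q_used=1 → run G
t=12: queue=[H,D,F,A,G] q_used=0 → run H
t=13: queue=[H,D,F,A,G] q_used=1 → run H
t=14: queue=[D,F,A,G,H] q_used=0 → run D
t=15: queue=[F,A,G,H] q_used=0 → run F
t=16: queue=[F,A,G,H] q_used=1 → run F
t=17: queue=[A,G,H,F] q_used=0 → run A
t=18: queue=[A,G,H,F] q_used=1 → run A
t=19: queue=[G,H,F] q_used=0 → run G
t=20: queue=[G,H,F] q_used=1 → run G
t=21: queue=[H,F,G] q_used=0 → run H
t=22: queue=[H,F,G] q_used=1 → run H
t=23: queue=[F,G,H] q_used=0 → run F
t=24: queue=[F,G,H] q_used=1 → run F
t=25: queue=[G,H] q_used=0 → run G
t=26: queue=[H] q_used=0 → run H
t=27: queue=[H] q_used=1 → run H
t=28: queue=[H] q_used=0 → run H
t=29: queue=[H] q_used=1 → run H
t=30: (idle)
t=31: (idle)
t=32: (idle)
t=33: (idle)
t=34: (idle)

running at tick 4 = D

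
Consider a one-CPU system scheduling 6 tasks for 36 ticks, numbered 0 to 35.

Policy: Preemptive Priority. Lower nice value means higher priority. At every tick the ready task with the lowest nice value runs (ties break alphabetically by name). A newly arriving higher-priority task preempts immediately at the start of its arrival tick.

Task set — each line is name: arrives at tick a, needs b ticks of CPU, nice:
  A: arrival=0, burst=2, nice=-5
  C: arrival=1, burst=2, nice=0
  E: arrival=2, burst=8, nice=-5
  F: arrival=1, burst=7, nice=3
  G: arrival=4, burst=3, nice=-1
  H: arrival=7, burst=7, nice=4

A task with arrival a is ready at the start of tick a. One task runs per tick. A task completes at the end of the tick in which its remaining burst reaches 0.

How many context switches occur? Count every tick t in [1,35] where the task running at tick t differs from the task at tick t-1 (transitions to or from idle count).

t=0: ready={A} → run A
t=1: ready={A,C,F} → run A
t=2: ready={C,E,F} → run E
t=3: ready={C,E,F} → run E
t=4: ready={C,E,F,G} → run E
t=5: ready={C,E,F,G} → run E
t=6: ready={C,E,F,G} → run E
t=7: ready={C,E,F,G,H} → run E
t=8: ready={C,E,F,G,H} → run E
t=9: ready={C,E,F,G,H} → run E
t=10: ready={C,F,G,H} → run G
t=11: ready={C,F,G,H} → run G
t=12: ready={C,F,G,H} → run G
t=13: ready={C,F,H} → run C
t=14: ready={C,F,H} → run C
t=15: ready={F,H} → run F
t=16: ready={F,H} → run F
t=17: ready={F,H} → run F
t=18: ready={F,H} → run F
t=19: ready={F,H} → run F
t=20: ready={F,H} → run F
t=21: ready={F,H} → run F
t=22: ready={H} → run H
t=23: ready={H} → run H
t=24: ready={H} → run H
t=25: ready={H} → run H
t=26: ready={H} → run H
t=27: ready={H} → run H
t=28: ready={H} → run H
t=29: (idle)
t=30: (idle)
t=31: (idle)
t=32: (idle)
t=33: (idle)
t=34: (idle)
t=35: (idle)

context switches = 6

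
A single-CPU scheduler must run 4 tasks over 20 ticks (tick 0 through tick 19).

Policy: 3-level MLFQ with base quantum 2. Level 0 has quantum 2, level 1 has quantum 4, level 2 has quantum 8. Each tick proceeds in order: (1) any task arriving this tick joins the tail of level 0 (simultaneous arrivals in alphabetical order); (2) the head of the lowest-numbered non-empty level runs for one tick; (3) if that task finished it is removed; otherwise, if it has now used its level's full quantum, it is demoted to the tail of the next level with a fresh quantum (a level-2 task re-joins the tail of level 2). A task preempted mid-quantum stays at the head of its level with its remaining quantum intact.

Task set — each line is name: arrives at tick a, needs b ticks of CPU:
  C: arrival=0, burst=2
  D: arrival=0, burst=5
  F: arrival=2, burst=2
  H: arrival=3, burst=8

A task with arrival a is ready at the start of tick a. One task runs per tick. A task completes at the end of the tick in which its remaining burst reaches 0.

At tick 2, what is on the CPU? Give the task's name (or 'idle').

t=0: L0/L1/L2 = CD/-/- → run C
t=1: L0/L1/L2 = CD/-/- → run C
t=2: L0/L1/L2 = DF/-/- → run D
t=3: L0/L1/L2 = DFH/-/- → run D
t=4: L0/L1/L2 = FH/D/- → run F
t=5: L0/L1/L2 = FH/D/- → run F
t=6: L0/L1/L2 = H/D/- → run H
t=7: L0/L1/L2 = H/D/- → run H
t=8: L0/L1/L2 = -/DH/- → run D
t=9: L0/L1/L2 = -/DH/- → run D
t=10: L0/L1/L2 = -/DH/- → run D
t=11: L0/L1/L2 = -/H/- → run H
t=12: L0/L1/L2 = -/H/- → run H
t=13: L0/L1/L2 = -/H/- → run H
t=14: L0/L1/L2 = -/H/- → run H
t=15: L0/L1/L2 = -/-/H → run H
t=16: L0/L1/L2 = -/-/H → run H
t=17: (idle)
t=18: (idle)
t=19: (idle)

running at tick 2 = D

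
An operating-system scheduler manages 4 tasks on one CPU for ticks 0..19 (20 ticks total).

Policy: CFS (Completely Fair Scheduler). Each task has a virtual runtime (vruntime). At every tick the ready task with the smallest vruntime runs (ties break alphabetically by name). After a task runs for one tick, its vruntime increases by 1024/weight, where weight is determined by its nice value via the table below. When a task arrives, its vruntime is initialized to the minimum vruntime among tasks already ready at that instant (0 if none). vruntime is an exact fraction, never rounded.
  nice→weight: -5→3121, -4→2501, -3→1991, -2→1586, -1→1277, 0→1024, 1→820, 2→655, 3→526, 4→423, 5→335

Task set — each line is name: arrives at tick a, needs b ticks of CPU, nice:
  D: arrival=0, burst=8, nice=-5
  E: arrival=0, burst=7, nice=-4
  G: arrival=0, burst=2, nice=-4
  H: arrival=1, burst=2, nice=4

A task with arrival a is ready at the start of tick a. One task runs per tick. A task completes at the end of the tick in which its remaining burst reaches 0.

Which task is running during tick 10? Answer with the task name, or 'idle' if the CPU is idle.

t=0: vr[D=0 E=0 G=0] → run D
t=1: vr[D=1024/3121 E=0 G=0 H=0] → run E
t=2: vr[D=1024/3121 E=1024/2501 G=0 H=0] → run G
t=3: vr[D=1024/3121 E=1024/2501 G=1024/2501 H=0] → run H
t=4: vr[D=1024/3121 E=1024/2501 G=1024/2501 H=1024/423] → run D
t=5: vr[D=2048/3121 E=1024/2501 G=1024/2501 H=1024/423] → run E
t=6: vr[D=2048/3121 E=2048/2501 G=1024/2501 H=1024/423] → run G
t=7: vr[D=2048/3121 E=2048/2501 H=1024/423] → run D
t=8: vr[D=3072/3121 E=2048/2501 H=1024/423] → run E
t=9: vr[D=3072/3121 E=3072/2501 H=1024/423] → run D
t=10: vr[D=4096/3121 E=3072/2501 H=1024/423] → run E
t=11: vr[D=4096/3121 E=4096/2501 H=1024/423] → run D
t=12: vr[D=5120/3121 E=4096/2501 H=1024/423] → run E
t=13: vr[D=5120/3121 E=5120/2501 H=1024/423] → run D
t=14: vr[D=6144/3121 E=5120/2501 H=1024/423] → run D
t=15: vr[D=7168/3121 E=5120/2501 H=1024/423] → run E
t=16: vr[D=7168/3121 E=6144/2501 H=1024/423] → run D
t=17: vr[E=6144/2501 H=1024/423] → run H
t=18: vr[E=6144/2501] → run E
t=19: (idle)

running at tick 10 = E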